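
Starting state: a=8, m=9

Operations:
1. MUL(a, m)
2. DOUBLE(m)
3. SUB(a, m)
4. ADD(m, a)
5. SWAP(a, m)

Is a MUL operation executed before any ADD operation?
Yes

First MUL: step 1
First ADD: step 4
Since 1 < 4, MUL comes first.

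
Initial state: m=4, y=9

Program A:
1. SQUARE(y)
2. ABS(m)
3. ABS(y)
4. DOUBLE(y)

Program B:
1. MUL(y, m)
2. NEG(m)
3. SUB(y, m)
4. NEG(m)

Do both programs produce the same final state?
No

Program A final state: m=4, y=162
Program B final state: m=4, y=40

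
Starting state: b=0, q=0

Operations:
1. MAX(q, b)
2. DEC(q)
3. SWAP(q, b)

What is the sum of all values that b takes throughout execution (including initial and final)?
-1

Values of b at each step:
Initial: b = 0
After step 1: b = 0
After step 2: b = 0
After step 3: b = -1
Sum = 0 + 0 + 0 + -1 = -1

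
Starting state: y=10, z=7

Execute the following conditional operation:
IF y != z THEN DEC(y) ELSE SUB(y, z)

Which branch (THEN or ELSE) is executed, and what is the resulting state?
Branch: THEN, Final state: y=9, z=7

Evaluating condition: y != z
y = 10, z = 7
Condition is True, so THEN branch executes
After DEC(y): y=9, z=7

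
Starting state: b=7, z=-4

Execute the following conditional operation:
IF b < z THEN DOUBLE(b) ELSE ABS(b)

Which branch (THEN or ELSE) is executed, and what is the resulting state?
Branch: ELSE, Final state: b=7, z=-4

Evaluating condition: b < z
b = 7, z = -4
Condition is False, so ELSE branch executes
After ABS(b): b=7, z=-4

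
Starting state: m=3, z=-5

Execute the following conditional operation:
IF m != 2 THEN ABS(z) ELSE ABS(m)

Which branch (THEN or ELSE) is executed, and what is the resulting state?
Branch: THEN, Final state: m=3, z=5

Evaluating condition: m != 2
m = 3
Condition is True, so THEN branch executes
After ABS(z): m=3, z=5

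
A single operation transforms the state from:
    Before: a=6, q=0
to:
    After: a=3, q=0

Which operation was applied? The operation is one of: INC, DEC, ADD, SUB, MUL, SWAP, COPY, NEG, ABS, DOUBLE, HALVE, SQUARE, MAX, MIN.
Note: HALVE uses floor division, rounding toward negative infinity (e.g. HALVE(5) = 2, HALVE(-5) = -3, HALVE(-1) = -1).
HALVE(a)

Analyzing the change:
Before: a=6, q=0
After: a=3, q=0
Variable a changed from 6 to 3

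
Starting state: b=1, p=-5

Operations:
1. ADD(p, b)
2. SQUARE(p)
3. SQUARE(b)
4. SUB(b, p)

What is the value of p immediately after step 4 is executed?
p = 16

Tracing p through execution:
Initial: p = -5
After step 1 (ADD(p, b)): p = -4
After step 2 (SQUARE(p)): p = 16
After step 3 (SQUARE(b)): p = 16
After step 4 (SUB(b, p)): p = 16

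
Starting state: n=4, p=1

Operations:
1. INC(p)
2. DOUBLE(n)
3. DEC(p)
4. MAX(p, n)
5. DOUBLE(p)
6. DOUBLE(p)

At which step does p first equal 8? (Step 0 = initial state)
Step 4

Tracing p:
Initial: p = 1
After step 1: p = 2
After step 2: p = 2
After step 3: p = 1
After step 4: p = 8 ← first occurrence
After step 5: p = 16
After step 6: p = 32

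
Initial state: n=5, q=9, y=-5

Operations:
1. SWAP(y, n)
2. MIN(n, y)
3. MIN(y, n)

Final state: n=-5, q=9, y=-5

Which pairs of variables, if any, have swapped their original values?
None

Comparing initial and final values:
q: 9 → 9
n: 5 → -5
y: -5 → -5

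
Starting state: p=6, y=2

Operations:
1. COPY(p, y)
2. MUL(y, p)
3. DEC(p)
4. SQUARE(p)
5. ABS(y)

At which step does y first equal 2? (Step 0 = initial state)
Step 0

Tracing y:
Initial: y = 2 ← first occurrence
After step 1: y = 2
After step 2: y = 4
After step 3: y = 4
After step 4: y = 4
After step 5: y = 4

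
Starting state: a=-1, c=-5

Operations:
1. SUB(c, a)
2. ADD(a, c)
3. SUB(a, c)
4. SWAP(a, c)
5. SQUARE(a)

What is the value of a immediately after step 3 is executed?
a = -1

Tracing a through execution:
Initial: a = -1
After step 1 (SUB(c, a)): a = -1
After step 2 (ADD(a, c)): a = -5
After step 3 (SUB(a, c)): a = -1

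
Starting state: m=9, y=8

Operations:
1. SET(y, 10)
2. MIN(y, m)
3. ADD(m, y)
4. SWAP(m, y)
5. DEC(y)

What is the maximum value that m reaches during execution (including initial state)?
18

Values of m at each step:
Initial: m = 9
After step 1: m = 9
After step 2: m = 9
After step 3: m = 18 ← maximum
After step 4: m = 9
After step 5: m = 9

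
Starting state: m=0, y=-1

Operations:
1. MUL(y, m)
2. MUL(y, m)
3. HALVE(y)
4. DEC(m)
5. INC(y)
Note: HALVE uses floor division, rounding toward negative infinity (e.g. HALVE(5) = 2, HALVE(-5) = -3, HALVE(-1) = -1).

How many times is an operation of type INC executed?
1

Counting INC operations:
Step 5: INC(y) ← INC
Total: 1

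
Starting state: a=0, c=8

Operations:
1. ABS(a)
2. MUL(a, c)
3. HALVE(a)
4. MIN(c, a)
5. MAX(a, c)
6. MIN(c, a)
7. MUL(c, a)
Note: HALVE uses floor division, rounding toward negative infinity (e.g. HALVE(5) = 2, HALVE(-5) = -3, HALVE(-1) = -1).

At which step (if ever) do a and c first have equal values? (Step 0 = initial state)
Step 4

a and c first become equal after step 4.

Comparing values at each step:
Initial: a=0, c=8
After step 1: a=0, c=8
After step 2: a=0, c=8
After step 3: a=0, c=8
After step 4: a=0, c=0 ← equal!
After step 5: a=0, c=0 ← equal!
After step 6: a=0, c=0 ← equal!
After step 7: a=0, c=0 ← equal!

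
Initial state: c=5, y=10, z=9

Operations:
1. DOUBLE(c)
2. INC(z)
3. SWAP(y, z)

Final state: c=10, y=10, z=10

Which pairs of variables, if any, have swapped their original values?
None

Comparing initial and final values:
c: 5 → 10
z: 9 → 10
y: 10 → 10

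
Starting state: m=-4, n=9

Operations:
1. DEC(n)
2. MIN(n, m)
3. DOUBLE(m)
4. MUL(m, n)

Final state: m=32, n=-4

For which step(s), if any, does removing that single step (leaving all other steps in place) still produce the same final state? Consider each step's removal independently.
Step(s) 1

Testing removal of each single step:
Without step 1: final = m=32, n=-4 (same)
Without step 2: final = m=-64, n=8 (different)
Without step 3: final = m=16, n=-4 (different)
Without step 4: final = m=-8, n=-4 (different)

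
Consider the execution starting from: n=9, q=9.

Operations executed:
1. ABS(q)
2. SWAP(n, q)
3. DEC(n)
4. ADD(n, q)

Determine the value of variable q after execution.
q = 9

Tracing execution:
Step 1: ABS(q) → q = 9
Step 2: SWAP(n, q) → q = 9
Step 3: DEC(n) → q = 9
Step 4: ADD(n, q) → q = 9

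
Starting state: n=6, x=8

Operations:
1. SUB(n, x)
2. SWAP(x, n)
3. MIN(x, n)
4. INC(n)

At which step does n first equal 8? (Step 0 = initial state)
Step 2

Tracing n:
Initial: n = 6
After step 1: n = -2
After step 2: n = 8 ← first occurrence
After step 3: n = 8
After step 4: n = 9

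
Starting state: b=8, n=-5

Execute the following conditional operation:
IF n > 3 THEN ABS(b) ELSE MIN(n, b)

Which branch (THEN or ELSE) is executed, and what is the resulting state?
Branch: ELSE, Final state: b=8, n=-5

Evaluating condition: n > 3
n = -5
Condition is False, so ELSE branch executes
After MIN(n, b): b=8, n=-5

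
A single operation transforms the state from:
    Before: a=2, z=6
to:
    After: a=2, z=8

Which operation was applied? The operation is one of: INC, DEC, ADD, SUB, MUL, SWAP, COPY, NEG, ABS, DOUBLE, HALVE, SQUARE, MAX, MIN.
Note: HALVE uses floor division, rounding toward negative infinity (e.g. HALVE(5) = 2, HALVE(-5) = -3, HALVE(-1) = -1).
ADD(z, a)

Analyzing the change:
Before: a=2, z=6
After: a=2, z=8
Variable z changed from 6 to 8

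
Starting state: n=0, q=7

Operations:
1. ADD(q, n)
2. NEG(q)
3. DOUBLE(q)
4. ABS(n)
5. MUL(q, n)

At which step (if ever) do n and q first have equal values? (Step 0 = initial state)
Step 5

n and q first become equal after step 5.

Comparing values at each step:
Initial: n=0, q=7
After step 1: n=0, q=7
After step 2: n=0, q=-7
After step 3: n=0, q=-14
After step 4: n=0, q=-14
After step 5: n=0, q=0 ← equal!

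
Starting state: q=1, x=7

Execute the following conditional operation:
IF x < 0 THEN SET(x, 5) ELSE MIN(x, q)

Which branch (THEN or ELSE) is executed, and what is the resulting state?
Branch: ELSE, Final state: q=1, x=1

Evaluating condition: x < 0
x = 7
Condition is False, so ELSE branch executes
After MIN(x, q): q=1, x=1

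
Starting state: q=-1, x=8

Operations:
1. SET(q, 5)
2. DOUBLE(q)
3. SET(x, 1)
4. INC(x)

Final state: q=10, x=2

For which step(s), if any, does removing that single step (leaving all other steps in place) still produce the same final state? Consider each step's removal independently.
None - removing any single step changes the final result

Testing removal of each single step:
Without step 1: final = q=-2, x=2 (different)
Without step 2: final = q=5, x=2 (different)
Without step 3: final = q=10, x=9 (different)
Without step 4: final = q=10, x=1 (different)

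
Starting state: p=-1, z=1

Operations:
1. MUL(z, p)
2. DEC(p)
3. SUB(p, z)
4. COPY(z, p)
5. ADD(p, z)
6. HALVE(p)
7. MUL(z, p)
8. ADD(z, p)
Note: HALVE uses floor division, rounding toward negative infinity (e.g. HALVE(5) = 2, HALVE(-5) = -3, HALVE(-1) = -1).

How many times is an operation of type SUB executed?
1

Counting SUB operations:
Step 3: SUB(p, z) ← SUB
Total: 1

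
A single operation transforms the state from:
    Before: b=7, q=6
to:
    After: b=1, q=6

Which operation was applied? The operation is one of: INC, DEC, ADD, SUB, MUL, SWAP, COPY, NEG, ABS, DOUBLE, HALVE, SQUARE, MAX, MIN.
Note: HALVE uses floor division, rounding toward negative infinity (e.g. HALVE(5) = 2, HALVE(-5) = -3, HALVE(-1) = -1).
SUB(b, q)

Analyzing the change:
Before: b=7, q=6
After: b=1, q=6
Variable b changed from 7 to 1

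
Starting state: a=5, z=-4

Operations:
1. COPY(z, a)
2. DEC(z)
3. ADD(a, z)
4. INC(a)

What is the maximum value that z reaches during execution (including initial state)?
5

Values of z at each step:
Initial: z = -4
After step 1: z = 5 ← maximum
After step 2: z = 4
After step 3: z = 4
After step 4: z = 4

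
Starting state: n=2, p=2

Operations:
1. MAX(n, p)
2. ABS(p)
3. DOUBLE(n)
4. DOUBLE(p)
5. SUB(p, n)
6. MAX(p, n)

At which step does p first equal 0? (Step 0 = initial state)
Step 5

Tracing p:
Initial: p = 2
After step 1: p = 2
After step 2: p = 2
After step 3: p = 2
After step 4: p = 4
After step 5: p = 0 ← first occurrence
After step 6: p = 4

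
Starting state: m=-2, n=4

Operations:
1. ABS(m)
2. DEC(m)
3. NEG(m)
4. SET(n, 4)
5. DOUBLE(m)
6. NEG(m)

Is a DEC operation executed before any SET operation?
Yes

First DEC: step 2
First SET: step 4
Since 2 < 4, DEC comes first.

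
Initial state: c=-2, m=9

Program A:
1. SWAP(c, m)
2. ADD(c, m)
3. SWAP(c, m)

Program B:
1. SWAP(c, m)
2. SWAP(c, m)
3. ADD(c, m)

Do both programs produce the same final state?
No

Program A final state: c=-2, m=7
Program B final state: c=7, m=9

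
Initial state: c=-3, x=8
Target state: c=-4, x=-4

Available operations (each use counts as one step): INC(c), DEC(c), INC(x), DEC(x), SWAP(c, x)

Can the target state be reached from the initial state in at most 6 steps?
No

The target state cannot be reached within 6 steps.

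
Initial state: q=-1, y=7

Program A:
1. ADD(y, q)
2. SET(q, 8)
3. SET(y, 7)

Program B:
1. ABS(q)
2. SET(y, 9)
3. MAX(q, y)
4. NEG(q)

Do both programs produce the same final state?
No

Program A final state: q=8, y=7
Program B final state: q=-9, y=9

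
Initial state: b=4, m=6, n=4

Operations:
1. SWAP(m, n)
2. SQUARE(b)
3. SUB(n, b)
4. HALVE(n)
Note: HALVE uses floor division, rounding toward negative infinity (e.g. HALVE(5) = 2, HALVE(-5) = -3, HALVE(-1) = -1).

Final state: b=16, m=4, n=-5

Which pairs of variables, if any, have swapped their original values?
None

Comparing initial and final values:
b: 4 → 16
n: 4 → -5
m: 6 → 4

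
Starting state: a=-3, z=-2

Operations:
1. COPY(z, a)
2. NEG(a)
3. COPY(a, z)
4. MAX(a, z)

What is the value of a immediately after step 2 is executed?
a = 3

Tracing a through execution:
Initial: a = -3
After step 1 (COPY(z, a)): a = -3
After step 2 (NEG(a)): a = 3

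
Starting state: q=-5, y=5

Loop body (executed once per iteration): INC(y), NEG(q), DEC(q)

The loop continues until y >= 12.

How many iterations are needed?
7

Tracing iterations:
Initial: q=-5, y=5
After iteration 1: q=4, y=6
After iteration 2: q=-5, y=7
After iteration 3: q=4, y=8
After iteration 4: q=-5, y=9
After iteration 5: q=4, y=10
After iteration 6: q=-5, y=11
After iteration 7: q=4, y=12
y >= 12 now holds, so the loop exits after 7 iterations.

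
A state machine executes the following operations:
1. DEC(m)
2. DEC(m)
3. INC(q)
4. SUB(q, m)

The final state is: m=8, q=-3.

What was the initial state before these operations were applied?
m=10, q=4

Working backwards:
Final state: m=8, q=-3
Before step 4 (SUB(q, m)): m=8, q=5
Before step 3 (INC(q)): m=8, q=4
Before step 2 (DEC(m)): m=9, q=4
Before step 1 (DEC(m)): m=10, q=4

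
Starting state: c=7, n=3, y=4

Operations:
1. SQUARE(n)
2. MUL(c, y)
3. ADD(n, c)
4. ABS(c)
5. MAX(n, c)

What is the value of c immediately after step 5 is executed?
c = 28

Tracing c through execution:
Initial: c = 7
After step 1 (SQUARE(n)): c = 7
After step 2 (MUL(c, y)): c = 28
After step 3 (ADD(n, c)): c = 28
After step 4 (ABS(c)): c = 28
After step 5 (MAX(n, c)): c = 28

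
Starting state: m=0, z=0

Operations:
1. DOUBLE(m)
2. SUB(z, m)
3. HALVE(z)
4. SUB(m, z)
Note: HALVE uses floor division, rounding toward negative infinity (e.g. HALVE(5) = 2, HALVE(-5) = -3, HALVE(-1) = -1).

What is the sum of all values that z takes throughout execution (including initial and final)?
0

Values of z at each step:
Initial: z = 0
After step 1: z = 0
After step 2: z = 0
After step 3: z = 0
After step 4: z = 0
Sum = 0 + 0 + 0 + 0 + 0 = 0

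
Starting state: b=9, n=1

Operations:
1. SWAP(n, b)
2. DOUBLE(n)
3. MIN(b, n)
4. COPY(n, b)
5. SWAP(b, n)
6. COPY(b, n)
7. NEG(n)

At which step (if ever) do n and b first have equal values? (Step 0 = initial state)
Step 4

n and b first become equal after step 4.

Comparing values at each step:
Initial: n=1, b=9
After step 1: n=9, b=1
After step 2: n=18, b=1
After step 3: n=18, b=1
After step 4: n=1, b=1 ← equal!
After step 5: n=1, b=1 ← equal!
After step 6: n=1, b=1 ← equal!
After step 7: n=-1, b=1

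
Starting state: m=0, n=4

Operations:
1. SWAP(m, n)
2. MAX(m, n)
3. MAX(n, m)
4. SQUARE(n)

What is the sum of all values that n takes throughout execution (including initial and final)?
24

Values of n at each step:
Initial: n = 4
After step 1: n = 0
After step 2: n = 0
After step 3: n = 4
After step 4: n = 16
Sum = 4 + 0 + 0 + 4 + 16 = 24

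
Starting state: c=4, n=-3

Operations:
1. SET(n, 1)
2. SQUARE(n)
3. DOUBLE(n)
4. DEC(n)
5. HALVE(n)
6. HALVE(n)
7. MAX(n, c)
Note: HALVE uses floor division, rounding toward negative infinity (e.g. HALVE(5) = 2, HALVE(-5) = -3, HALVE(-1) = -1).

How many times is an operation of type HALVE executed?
2

Counting HALVE operations:
Step 5: HALVE(n) ← HALVE
Step 6: HALVE(n) ← HALVE
Total: 2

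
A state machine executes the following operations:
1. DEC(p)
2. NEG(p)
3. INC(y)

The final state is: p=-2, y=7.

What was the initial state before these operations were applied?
p=3, y=6

Working backwards:
Final state: p=-2, y=7
Before step 3 (INC(y)): p=-2, y=6
Before step 2 (NEG(p)): p=2, y=6
Before step 1 (DEC(p)): p=3, y=6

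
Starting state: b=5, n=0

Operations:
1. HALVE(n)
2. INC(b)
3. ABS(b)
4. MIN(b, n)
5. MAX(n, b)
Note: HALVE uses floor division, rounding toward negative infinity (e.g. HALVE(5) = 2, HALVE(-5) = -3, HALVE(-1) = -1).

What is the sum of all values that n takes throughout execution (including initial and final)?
0

Values of n at each step:
Initial: n = 0
After step 1: n = 0
After step 2: n = 0
After step 3: n = 0
After step 4: n = 0
After step 5: n = 0
Sum = 0 + 0 + 0 + 0 + 0 + 0 = 0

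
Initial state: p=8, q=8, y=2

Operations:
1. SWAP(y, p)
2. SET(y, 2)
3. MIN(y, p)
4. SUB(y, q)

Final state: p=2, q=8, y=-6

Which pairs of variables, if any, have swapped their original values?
None

Comparing initial and final values:
q: 8 → 8
p: 8 → 2
y: 2 → -6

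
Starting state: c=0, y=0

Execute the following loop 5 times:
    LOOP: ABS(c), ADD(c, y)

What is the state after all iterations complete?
c=0, y=0

Iteration trace:
Start: c=0, y=0
After iteration 1: c=0, y=0
After iteration 2: c=0, y=0
After iteration 3: c=0, y=0
After iteration 4: c=0, y=0
After iteration 5: c=0, y=0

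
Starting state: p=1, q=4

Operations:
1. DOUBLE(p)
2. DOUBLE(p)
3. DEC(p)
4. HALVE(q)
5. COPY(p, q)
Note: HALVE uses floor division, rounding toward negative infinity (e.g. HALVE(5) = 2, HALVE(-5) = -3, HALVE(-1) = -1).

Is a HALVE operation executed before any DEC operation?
No

First HALVE: step 4
First DEC: step 3
Since 4 > 3, DEC comes first.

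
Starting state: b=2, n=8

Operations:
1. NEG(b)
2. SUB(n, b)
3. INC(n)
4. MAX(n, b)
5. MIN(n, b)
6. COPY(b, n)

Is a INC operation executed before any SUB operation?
No

First INC: step 3
First SUB: step 2
Since 3 > 2, SUB comes first.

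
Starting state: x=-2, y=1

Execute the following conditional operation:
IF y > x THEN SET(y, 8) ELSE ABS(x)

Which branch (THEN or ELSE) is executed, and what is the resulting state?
Branch: THEN, Final state: x=-2, y=8

Evaluating condition: y > x
y = 1, x = -2
Condition is True, so THEN branch executes
After SET(y, 8): x=-2, y=8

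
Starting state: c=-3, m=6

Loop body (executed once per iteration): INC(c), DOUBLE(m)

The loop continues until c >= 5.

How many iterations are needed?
8

Tracing iterations:
Initial: c=-3, m=6
After iteration 1: c=-2, m=12
After iteration 2: c=-1, m=24
After iteration 3: c=0, m=48
After iteration 4: c=1, m=96
After iteration 5: c=2, m=192
After iteration 6: c=3, m=384
After iteration 7: c=4, m=768
After iteration 8: c=5, m=1536
c >= 5 now holds, so the loop exits after 8 iterations.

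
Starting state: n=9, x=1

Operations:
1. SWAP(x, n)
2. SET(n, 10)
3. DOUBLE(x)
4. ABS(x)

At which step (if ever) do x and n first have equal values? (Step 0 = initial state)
Never

x and n never become equal during execution.

Comparing values at each step:
Initial: x=1, n=9
After step 1: x=9, n=1
After step 2: x=9, n=10
After step 3: x=18, n=10
After step 4: x=18, n=10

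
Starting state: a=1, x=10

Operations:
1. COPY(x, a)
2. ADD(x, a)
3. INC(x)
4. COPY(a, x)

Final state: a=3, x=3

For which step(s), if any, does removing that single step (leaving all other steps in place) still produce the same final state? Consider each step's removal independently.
None - removing any single step changes the final result

Testing removal of each single step:
Without step 1: final = a=12, x=12 (different)
Without step 2: final = a=2, x=2 (different)
Without step 3: final = a=2, x=2 (different)
Without step 4: final = a=1, x=3 (different)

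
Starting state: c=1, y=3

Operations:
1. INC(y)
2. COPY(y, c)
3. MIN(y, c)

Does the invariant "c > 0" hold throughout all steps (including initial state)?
Yes

The invariant holds at every step.

State at each step:
Initial: c=1, y=3
After step 1: c=1, y=4
After step 2: c=1, y=1
After step 3: c=1, y=1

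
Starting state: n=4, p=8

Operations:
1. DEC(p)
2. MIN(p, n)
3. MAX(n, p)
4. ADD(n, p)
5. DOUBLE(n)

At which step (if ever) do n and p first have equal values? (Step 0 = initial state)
Step 2

n and p first become equal after step 2.

Comparing values at each step:
Initial: n=4, p=8
After step 1: n=4, p=7
After step 2: n=4, p=4 ← equal!
After step 3: n=4, p=4 ← equal!
After step 4: n=8, p=4
After step 5: n=16, p=4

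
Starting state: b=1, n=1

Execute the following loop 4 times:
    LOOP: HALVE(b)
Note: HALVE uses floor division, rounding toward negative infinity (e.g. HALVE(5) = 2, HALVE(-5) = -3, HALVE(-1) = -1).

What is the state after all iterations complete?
b=0, n=1

Iteration trace:
Start: b=1, n=1
After iteration 1: b=0, n=1
After iteration 2: b=0, n=1
After iteration 3: b=0, n=1
After iteration 4: b=0, n=1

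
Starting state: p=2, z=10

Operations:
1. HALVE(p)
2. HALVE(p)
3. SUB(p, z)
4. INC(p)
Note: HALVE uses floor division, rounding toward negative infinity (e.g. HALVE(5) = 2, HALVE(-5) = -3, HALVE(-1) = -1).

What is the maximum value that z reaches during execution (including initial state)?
10

Values of z at each step:
Initial: z = 10 ← maximum
After step 1: z = 10
After step 2: z = 10
After step 3: z = 10
After step 4: z = 10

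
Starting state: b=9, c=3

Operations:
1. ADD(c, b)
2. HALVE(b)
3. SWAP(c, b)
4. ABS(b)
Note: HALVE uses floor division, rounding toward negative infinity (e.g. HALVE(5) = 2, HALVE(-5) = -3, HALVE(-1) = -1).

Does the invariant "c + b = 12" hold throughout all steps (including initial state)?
No, violated after step 1

The invariant is violated after step 1.

State at each step:
Initial: b=9, c=3
After step 1: b=9, c=12
After step 2: b=4, c=12
After step 3: b=12, c=4
After step 4: b=12, c=4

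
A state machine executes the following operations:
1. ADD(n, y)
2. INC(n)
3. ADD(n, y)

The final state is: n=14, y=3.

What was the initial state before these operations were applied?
n=7, y=3

Working backwards:
Final state: n=14, y=3
Before step 3 (ADD(n, y)): n=11, y=3
Before step 2 (INC(n)): n=10, y=3
Before step 1 (ADD(n, y)): n=7, y=3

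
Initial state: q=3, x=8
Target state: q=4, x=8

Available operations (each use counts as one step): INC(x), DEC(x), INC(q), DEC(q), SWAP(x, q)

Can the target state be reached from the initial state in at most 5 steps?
Yes

Path (1 step): INC(q)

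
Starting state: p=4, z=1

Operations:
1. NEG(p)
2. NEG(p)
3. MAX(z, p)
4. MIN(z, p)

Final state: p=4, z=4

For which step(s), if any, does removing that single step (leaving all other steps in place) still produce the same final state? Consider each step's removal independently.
Step(s) 4

Testing removal of each single step:
Without step 1: final = p=-4, z=-4 (different)
Without step 2: final = p=-4, z=-4 (different)
Without step 3: final = p=4, z=1 (different)
Without step 4: final = p=4, z=4 (same)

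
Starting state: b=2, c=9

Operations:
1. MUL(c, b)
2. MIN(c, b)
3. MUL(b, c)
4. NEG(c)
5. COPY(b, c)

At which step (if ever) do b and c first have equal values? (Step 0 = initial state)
Step 2

b and c first become equal after step 2.

Comparing values at each step:
Initial: b=2, c=9
After step 1: b=2, c=18
After step 2: b=2, c=2 ← equal!
After step 3: b=4, c=2
After step 4: b=4, c=-2
After step 5: b=-2, c=-2 ← equal!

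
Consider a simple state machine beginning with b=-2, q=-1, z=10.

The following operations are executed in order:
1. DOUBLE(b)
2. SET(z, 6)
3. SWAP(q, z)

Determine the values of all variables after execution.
{b: -4, q: 6, z: -1}

Step-by-step execution:
Initial: b=-2, q=-1, z=10
After step 1 (DOUBLE(b)): b=-4, q=-1, z=10
After step 2 (SET(z, 6)): b=-4, q=-1, z=6
After step 3 (SWAP(q, z)): b=-4, q=6, z=-1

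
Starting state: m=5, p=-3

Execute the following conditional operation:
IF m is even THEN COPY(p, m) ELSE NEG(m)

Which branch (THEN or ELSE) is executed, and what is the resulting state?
Branch: ELSE, Final state: m=-5, p=-3

Evaluating condition: m is even
Condition is False, so ELSE branch executes
After NEG(m): m=-5, p=-3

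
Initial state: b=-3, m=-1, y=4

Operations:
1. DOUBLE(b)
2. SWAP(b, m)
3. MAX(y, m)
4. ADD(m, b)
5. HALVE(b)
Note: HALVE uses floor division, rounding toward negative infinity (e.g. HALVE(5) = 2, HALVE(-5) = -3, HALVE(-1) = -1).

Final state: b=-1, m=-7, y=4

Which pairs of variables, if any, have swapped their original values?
None

Comparing initial and final values:
m: -1 → -7
b: -3 → -1
y: 4 → 4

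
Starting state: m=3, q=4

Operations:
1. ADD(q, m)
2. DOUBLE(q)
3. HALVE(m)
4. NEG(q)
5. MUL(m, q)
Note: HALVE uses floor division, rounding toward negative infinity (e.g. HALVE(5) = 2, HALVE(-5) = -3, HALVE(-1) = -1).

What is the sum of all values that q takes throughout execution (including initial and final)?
11

Values of q at each step:
Initial: q = 4
After step 1: q = 7
After step 2: q = 14
After step 3: q = 14
After step 4: q = -14
After step 5: q = -14
Sum = 4 + 7 + 14 + 14 + -14 + -14 = 11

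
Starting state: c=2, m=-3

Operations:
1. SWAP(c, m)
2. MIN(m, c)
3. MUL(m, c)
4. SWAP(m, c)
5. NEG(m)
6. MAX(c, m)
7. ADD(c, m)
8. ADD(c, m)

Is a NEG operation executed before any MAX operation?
Yes

First NEG: step 5
First MAX: step 6
Since 5 < 6, NEG comes first.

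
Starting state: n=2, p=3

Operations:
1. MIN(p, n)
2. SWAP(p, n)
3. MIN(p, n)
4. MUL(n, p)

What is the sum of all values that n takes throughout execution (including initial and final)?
12

Values of n at each step:
Initial: n = 2
After step 1: n = 2
After step 2: n = 2
After step 3: n = 2
After step 4: n = 4
Sum = 2 + 2 + 2 + 2 + 4 = 12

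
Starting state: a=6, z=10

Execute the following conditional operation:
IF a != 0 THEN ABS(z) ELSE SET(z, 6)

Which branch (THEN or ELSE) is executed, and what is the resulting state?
Branch: THEN, Final state: a=6, z=10

Evaluating condition: a != 0
a = 6
Condition is True, so THEN branch executes
After ABS(z): a=6, z=10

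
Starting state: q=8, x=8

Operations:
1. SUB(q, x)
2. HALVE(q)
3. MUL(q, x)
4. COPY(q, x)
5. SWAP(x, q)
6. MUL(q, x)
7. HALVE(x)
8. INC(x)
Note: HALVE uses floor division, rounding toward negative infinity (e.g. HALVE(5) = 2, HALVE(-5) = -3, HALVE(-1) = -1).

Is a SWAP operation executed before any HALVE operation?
No

First SWAP: step 5
First HALVE: step 2
Since 5 > 2, HALVE comes first.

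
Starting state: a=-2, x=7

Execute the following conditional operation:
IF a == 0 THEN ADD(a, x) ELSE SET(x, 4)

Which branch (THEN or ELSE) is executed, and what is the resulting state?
Branch: ELSE, Final state: a=-2, x=4

Evaluating condition: a == 0
a = -2
Condition is False, so ELSE branch executes
After SET(x, 4): a=-2, x=4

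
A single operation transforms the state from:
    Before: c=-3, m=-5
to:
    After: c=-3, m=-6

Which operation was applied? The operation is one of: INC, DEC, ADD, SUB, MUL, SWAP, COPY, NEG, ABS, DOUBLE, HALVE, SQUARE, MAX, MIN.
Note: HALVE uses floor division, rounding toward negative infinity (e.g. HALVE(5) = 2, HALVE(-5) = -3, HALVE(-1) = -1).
DEC(m)

Analyzing the change:
Before: c=-3, m=-5
After: c=-3, m=-6
Variable m changed from -5 to -6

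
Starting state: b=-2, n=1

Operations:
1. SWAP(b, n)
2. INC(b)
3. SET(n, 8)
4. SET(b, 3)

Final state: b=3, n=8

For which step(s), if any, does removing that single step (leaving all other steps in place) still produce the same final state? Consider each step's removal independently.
Step(s) 1, 2

Testing removal of each single step:
Without step 1: final = b=3, n=8 (same)
Without step 2: final = b=3, n=8 (same)
Without step 3: final = b=3, n=-2 (different)
Without step 4: final = b=2, n=8 (different)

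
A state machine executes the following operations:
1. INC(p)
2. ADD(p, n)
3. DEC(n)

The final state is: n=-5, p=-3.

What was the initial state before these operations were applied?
n=-4, p=0

Working backwards:
Final state: n=-5, p=-3
Before step 3 (DEC(n)): n=-4, p=-3
Before step 2 (ADD(p, n)): n=-4, p=1
Before step 1 (INC(p)): n=-4, p=0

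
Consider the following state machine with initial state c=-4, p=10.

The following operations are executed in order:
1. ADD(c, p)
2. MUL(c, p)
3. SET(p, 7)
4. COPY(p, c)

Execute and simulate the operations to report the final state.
{c: 60, p: 60}

Step-by-step execution:
Initial: c=-4, p=10
After step 1 (ADD(c, p)): c=6, p=10
After step 2 (MUL(c, p)): c=60, p=10
After step 3 (SET(p, 7)): c=60, p=7
After step 4 (COPY(p, c)): c=60, p=60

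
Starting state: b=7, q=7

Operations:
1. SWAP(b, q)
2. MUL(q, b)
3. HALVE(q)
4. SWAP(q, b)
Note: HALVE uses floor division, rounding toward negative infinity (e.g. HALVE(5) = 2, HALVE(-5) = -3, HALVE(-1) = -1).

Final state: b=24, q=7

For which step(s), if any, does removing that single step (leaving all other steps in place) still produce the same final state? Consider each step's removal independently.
Step(s) 1

Testing removal of each single step:
Without step 1: final = b=24, q=7 (same)
Without step 2: final = b=3, q=7 (different)
Without step 3: final = b=49, q=7 (different)
Without step 4: final = b=7, q=24 (different)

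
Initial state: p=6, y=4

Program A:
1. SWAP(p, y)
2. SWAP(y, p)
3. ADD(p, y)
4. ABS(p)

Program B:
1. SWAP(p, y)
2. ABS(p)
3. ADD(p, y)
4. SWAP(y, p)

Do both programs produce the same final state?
No

Program A final state: p=10, y=4
Program B final state: p=6, y=10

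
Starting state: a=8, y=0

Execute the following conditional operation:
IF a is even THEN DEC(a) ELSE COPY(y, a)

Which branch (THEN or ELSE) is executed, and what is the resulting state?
Branch: THEN, Final state: a=7, y=0

Evaluating condition: a is even
Condition is True, so THEN branch executes
After DEC(a): a=7, y=0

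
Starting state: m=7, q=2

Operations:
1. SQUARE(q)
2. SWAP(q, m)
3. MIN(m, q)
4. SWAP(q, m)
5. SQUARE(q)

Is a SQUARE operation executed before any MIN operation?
Yes

First SQUARE: step 1
First MIN: step 3
Since 1 < 3, SQUARE comes first.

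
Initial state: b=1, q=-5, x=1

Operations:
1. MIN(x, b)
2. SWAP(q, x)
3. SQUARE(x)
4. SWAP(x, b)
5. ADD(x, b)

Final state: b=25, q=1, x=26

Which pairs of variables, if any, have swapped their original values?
None

Comparing initial and final values:
b: 1 → 25
q: -5 → 1
x: 1 → 26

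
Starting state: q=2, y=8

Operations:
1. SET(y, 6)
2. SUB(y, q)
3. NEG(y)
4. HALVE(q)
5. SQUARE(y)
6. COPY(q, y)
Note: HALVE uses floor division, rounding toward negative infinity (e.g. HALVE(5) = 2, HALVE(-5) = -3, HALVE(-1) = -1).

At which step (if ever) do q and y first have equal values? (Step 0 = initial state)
Step 6

q and y first become equal after step 6.

Comparing values at each step:
Initial: q=2, y=8
After step 1: q=2, y=6
After step 2: q=2, y=4
After step 3: q=2, y=-4
After step 4: q=1, y=-4
After step 5: q=1, y=16
After step 6: q=16, y=16 ← equal!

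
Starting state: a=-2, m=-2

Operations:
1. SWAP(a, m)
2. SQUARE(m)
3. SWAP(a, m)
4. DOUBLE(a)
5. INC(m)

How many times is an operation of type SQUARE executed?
1

Counting SQUARE operations:
Step 2: SQUARE(m) ← SQUARE
Total: 1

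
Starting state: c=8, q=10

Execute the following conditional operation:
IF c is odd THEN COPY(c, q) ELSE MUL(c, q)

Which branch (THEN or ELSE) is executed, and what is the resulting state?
Branch: ELSE, Final state: c=80, q=10

Evaluating condition: c is odd
Condition is False, so ELSE branch executes
After MUL(c, q): c=80, q=10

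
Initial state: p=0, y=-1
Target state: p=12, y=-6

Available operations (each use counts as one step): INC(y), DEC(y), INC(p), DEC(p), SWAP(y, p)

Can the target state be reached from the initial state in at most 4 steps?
No

The target state cannot be reached within 4 steps.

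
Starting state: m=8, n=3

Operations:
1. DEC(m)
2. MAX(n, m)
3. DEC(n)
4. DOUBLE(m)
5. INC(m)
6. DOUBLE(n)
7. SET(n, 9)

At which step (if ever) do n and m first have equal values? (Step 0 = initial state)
Step 2

n and m first become equal after step 2.

Comparing values at each step:
Initial: n=3, m=8
After step 1: n=3, m=7
After step 2: n=7, m=7 ← equal!
After step 3: n=6, m=7
After step 4: n=6, m=14
After step 5: n=6, m=15
After step 6: n=12, m=15
After step 7: n=9, m=15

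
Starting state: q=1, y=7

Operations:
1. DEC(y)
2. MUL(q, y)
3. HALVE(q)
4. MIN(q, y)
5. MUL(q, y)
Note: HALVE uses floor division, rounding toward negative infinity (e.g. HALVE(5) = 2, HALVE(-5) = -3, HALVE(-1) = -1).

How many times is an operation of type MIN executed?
1

Counting MIN operations:
Step 4: MIN(q, y) ← MIN
Total: 1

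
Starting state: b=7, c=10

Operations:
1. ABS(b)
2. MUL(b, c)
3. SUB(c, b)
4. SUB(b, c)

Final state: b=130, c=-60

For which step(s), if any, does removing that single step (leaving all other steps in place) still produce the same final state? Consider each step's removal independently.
Step(s) 1

Testing removal of each single step:
Without step 1: final = b=130, c=-60 (same)
Without step 2: final = b=4, c=3 (different)
Without step 3: final = b=60, c=10 (different)
Without step 4: final = b=70, c=-60 (different)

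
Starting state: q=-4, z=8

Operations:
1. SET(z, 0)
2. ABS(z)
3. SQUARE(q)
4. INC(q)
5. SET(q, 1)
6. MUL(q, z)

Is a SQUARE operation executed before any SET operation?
No

First SQUARE: step 3
First SET: step 1
Since 3 > 1, SET comes first.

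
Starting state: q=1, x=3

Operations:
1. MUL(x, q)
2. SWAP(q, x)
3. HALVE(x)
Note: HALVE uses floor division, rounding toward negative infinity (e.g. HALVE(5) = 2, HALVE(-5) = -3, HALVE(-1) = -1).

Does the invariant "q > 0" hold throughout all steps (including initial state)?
Yes

The invariant holds at every step.

State at each step:
Initial: q=1, x=3
After step 1: q=1, x=3
After step 2: q=3, x=1
After step 3: q=3, x=0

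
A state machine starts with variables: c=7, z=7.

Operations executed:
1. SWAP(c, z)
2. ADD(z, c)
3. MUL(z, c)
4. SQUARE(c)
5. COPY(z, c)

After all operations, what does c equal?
c = 49

Tracing execution:
Step 1: SWAP(c, z) → c = 7
Step 2: ADD(z, c) → c = 7
Step 3: MUL(z, c) → c = 7
Step 4: SQUARE(c) → c = 49
Step 5: COPY(z, c) → c = 49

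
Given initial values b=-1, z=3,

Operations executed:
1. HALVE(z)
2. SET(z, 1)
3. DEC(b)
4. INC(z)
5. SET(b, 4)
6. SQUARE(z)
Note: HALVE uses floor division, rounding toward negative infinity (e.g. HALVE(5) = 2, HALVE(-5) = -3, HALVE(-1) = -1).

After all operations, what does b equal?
b = 4

Tracing execution:
Step 1: HALVE(z) → b = -1
Step 2: SET(z, 1) → b = -1
Step 3: DEC(b) → b = -2
Step 4: INC(z) → b = -2
Step 5: SET(b, 4) → b = 4
Step 6: SQUARE(z) → b = 4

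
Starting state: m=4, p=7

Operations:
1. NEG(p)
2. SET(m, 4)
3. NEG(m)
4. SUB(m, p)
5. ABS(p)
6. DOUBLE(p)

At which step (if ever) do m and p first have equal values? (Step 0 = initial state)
Never

m and p never become equal during execution.

Comparing values at each step:
Initial: m=4, p=7
After step 1: m=4, p=-7
After step 2: m=4, p=-7
After step 3: m=-4, p=-7
After step 4: m=3, p=-7
After step 5: m=3, p=7
After step 6: m=3, p=14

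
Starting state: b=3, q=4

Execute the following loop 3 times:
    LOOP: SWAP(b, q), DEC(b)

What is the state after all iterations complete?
b=2, q=2

Iteration trace:
Start: b=3, q=4
After iteration 1: b=3, q=3
After iteration 2: b=2, q=3
After iteration 3: b=2, q=2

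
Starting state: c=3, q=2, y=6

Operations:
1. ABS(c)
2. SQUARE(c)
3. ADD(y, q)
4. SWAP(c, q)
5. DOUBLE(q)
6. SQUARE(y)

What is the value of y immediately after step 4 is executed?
y = 8

Tracing y through execution:
Initial: y = 6
After step 1 (ABS(c)): y = 6
After step 2 (SQUARE(c)): y = 6
After step 3 (ADD(y, q)): y = 8
After step 4 (SWAP(c, q)): y = 8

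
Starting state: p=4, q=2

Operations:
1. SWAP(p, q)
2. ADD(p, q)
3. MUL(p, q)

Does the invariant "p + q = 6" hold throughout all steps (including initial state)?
No, violated after step 2

The invariant is violated after step 2.

State at each step:
Initial: p=4, q=2
After step 1: p=2, q=4
After step 2: p=6, q=4
After step 3: p=24, q=4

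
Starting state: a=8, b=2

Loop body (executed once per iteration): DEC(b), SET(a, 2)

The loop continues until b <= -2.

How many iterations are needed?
4

Tracing iterations:
Initial: a=8, b=2
After iteration 1: a=2, b=1
After iteration 2: a=2, b=0
After iteration 3: a=2, b=-1
After iteration 4: a=2, b=-2
b <= -2 now holds, so the loop exits after 4 iterations.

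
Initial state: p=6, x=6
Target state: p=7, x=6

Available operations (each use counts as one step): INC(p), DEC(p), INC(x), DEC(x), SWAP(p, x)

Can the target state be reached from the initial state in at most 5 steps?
Yes

Path (1 step): INC(p)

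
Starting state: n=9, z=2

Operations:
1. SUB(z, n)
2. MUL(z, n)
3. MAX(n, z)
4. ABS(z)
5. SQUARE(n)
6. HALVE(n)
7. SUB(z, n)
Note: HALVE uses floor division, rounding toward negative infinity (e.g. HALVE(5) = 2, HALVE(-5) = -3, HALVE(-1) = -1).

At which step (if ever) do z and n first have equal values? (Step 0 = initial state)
Never

z and n never become equal during execution.

Comparing values at each step:
Initial: z=2, n=9
After step 1: z=-7, n=9
After step 2: z=-63, n=9
After step 3: z=-63, n=9
After step 4: z=63, n=9
After step 5: z=63, n=81
After step 6: z=63, n=40
After step 7: z=23, n=40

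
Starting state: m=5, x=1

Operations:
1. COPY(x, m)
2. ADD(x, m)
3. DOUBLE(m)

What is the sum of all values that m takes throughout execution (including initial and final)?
25

Values of m at each step:
Initial: m = 5
After step 1: m = 5
After step 2: m = 5
After step 3: m = 10
Sum = 5 + 5 + 5 + 10 = 25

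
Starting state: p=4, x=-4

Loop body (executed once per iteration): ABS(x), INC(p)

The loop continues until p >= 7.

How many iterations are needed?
3

Tracing iterations:
Initial: p=4, x=-4
After iteration 1: p=5, x=4
After iteration 2: p=6, x=4
After iteration 3: p=7, x=4
p >= 7 now holds, so the loop exits after 3 iterations.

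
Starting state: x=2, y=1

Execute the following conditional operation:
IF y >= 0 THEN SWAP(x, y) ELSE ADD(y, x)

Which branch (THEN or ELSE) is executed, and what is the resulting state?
Branch: THEN, Final state: x=1, y=2

Evaluating condition: y >= 0
y = 1
Condition is True, so THEN branch executes
After SWAP(x, y): x=1, y=2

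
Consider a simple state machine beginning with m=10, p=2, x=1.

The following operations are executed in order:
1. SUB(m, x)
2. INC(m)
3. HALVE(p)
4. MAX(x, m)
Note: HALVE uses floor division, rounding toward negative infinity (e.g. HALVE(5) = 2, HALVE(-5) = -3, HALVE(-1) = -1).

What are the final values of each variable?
{m: 10, p: 1, x: 10}

Step-by-step execution:
Initial: m=10, p=2, x=1
After step 1 (SUB(m, x)): m=9, p=2, x=1
After step 2 (INC(m)): m=10, p=2, x=1
After step 3 (HALVE(p)): m=10, p=1, x=1
After step 4 (MAX(x, m)): m=10, p=1, x=10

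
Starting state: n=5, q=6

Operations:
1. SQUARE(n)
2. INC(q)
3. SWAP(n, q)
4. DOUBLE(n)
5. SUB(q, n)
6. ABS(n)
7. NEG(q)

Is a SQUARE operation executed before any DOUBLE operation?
Yes

First SQUARE: step 1
First DOUBLE: step 4
Since 1 < 4, SQUARE comes first.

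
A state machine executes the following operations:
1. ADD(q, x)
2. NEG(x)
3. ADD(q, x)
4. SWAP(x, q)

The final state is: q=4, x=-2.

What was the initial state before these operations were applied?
q=-2, x=-4

Working backwards:
Final state: q=4, x=-2
Before step 4 (SWAP(x, q)): q=-2, x=4
Before step 3 (ADD(q, x)): q=-6, x=4
Before step 2 (NEG(x)): q=-6, x=-4
Before step 1 (ADD(q, x)): q=-2, x=-4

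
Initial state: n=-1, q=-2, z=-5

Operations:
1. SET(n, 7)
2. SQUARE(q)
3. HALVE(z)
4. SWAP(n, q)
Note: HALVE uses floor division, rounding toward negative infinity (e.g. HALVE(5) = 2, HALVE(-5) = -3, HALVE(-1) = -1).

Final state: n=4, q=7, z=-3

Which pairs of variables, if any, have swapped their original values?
None

Comparing initial and final values:
n: -1 → 4
z: -5 → -3
q: -2 → 7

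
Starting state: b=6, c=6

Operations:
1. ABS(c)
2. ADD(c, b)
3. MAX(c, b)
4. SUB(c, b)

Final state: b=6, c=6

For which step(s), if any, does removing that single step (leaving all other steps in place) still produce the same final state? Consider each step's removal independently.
Step(s) 1, 3

Testing removal of each single step:
Without step 1: final = b=6, c=6 (same)
Without step 2: final = b=6, c=0 (different)
Without step 3: final = b=6, c=6 (same)
Without step 4: final = b=6, c=12 (different)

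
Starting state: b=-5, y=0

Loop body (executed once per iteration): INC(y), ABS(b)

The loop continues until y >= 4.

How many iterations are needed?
4

Tracing iterations:
Initial: b=-5, y=0
After iteration 1: b=5, y=1
After iteration 2: b=5, y=2
After iteration 3: b=5, y=3
After iteration 4: b=5, y=4
y >= 4 now holds, so the loop exits after 4 iterations.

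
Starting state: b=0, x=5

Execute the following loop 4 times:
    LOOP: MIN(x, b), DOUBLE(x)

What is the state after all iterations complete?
b=0, x=0

Iteration trace:
Start: b=0, x=5
After iteration 1: b=0, x=0
After iteration 2: b=0, x=0
After iteration 3: b=0, x=0
After iteration 4: b=0, x=0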